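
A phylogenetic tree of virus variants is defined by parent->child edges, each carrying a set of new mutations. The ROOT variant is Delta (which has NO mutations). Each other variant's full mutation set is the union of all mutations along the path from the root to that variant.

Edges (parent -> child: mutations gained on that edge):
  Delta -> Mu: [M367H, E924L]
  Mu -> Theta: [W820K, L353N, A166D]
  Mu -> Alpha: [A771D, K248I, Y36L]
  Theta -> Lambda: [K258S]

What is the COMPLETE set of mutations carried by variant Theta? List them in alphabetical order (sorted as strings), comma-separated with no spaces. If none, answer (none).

At Delta: gained [] -> total []
At Mu: gained ['M367H', 'E924L'] -> total ['E924L', 'M367H']
At Theta: gained ['W820K', 'L353N', 'A166D'] -> total ['A166D', 'E924L', 'L353N', 'M367H', 'W820K']

Answer: A166D,E924L,L353N,M367H,W820K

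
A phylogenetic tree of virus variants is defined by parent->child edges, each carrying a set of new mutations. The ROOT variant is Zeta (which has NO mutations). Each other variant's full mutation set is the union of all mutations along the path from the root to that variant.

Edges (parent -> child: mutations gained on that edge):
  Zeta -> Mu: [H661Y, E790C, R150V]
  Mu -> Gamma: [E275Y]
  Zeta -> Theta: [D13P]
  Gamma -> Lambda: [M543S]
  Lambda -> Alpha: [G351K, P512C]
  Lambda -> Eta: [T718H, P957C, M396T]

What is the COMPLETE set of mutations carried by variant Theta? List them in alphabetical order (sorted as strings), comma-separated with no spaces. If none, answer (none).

At Zeta: gained [] -> total []
At Theta: gained ['D13P'] -> total ['D13P']

Answer: D13P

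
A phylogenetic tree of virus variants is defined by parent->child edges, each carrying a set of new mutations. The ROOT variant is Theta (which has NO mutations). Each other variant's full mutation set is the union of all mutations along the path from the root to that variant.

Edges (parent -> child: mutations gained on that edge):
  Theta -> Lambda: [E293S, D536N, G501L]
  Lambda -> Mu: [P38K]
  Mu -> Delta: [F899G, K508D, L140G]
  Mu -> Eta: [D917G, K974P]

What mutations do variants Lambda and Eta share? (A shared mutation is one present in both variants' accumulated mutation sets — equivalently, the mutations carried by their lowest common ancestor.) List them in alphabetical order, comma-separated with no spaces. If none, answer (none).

Accumulating mutations along path to Lambda:
  At Theta: gained [] -> total []
  At Lambda: gained ['E293S', 'D536N', 'G501L'] -> total ['D536N', 'E293S', 'G501L']
Mutations(Lambda) = ['D536N', 'E293S', 'G501L']
Accumulating mutations along path to Eta:
  At Theta: gained [] -> total []
  At Lambda: gained ['E293S', 'D536N', 'G501L'] -> total ['D536N', 'E293S', 'G501L']
  At Mu: gained ['P38K'] -> total ['D536N', 'E293S', 'G501L', 'P38K']
  At Eta: gained ['D917G', 'K974P'] -> total ['D536N', 'D917G', 'E293S', 'G501L', 'K974P', 'P38K']
Mutations(Eta) = ['D536N', 'D917G', 'E293S', 'G501L', 'K974P', 'P38K']
Intersection: ['D536N', 'E293S', 'G501L'] ∩ ['D536N', 'D917G', 'E293S', 'G501L', 'K974P', 'P38K'] = ['D536N', 'E293S', 'G501L']

Answer: D536N,E293S,G501L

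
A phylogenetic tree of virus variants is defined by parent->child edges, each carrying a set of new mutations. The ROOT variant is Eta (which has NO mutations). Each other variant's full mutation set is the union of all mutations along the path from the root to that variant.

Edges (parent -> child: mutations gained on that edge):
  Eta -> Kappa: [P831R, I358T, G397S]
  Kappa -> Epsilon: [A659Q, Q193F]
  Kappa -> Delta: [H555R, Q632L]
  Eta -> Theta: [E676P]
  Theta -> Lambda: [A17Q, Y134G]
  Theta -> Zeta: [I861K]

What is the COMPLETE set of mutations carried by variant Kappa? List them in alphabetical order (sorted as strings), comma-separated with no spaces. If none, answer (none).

Answer: G397S,I358T,P831R

Derivation:
At Eta: gained [] -> total []
At Kappa: gained ['P831R', 'I358T', 'G397S'] -> total ['G397S', 'I358T', 'P831R']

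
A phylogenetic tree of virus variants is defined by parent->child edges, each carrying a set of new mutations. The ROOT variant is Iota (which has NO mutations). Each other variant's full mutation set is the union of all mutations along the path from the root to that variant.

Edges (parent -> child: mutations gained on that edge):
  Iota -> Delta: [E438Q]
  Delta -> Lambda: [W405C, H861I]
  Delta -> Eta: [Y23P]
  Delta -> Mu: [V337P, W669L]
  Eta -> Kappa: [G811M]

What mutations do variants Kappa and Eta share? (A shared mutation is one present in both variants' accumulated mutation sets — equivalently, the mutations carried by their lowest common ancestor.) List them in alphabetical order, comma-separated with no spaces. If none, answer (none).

Answer: E438Q,Y23P

Derivation:
Accumulating mutations along path to Kappa:
  At Iota: gained [] -> total []
  At Delta: gained ['E438Q'] -> total ['E438Q']
  At Eta: gained ['Y23P'] -> total ['E438Q', 'Y23P']
  At Kappa: gained ['G811M'] -> total ['E438Q', 'G811M', 'Y23P']
Mutations(Kappa) = ['E438Q', 'G811M', 'Y23P']
Accumulating mutations along path to Eta:
  At Iota: gained [] -> total []
  At Delta: gained ['E438Q'] -> total ['E438Q']
  At Eta: gained ['Y23P'] -> total ['E438Q', 'Y23P']
Mutations(Eta) = ['E438Q', 'Y23P']
Intersection: ['E438Q', 'G811M', 'Y23P'] ∩ ['E438Q', 'Y23P'] = ['E438Q', 'Y23P']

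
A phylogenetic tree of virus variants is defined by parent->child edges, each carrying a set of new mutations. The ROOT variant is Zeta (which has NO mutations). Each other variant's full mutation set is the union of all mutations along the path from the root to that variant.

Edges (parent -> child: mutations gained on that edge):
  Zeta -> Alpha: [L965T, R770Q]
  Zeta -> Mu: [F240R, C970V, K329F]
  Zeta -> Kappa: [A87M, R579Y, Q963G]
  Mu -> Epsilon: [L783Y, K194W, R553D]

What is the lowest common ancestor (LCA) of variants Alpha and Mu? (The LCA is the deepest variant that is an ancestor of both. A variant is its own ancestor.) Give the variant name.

Path from root to Alpha: Zeta -> Alpha
  ancestors of Alpha: {Zeta, Alpha}
Path from root to Mu: Zeta -> Mu
  ancestors of Mu: {Zeta, Mu}
Common ancestors: {Zeta}
Walk up from Mu: Mu (not in ancestors of Alpha), Zeta (in ancestors of Alpha)
Deepest common ancestor (LCA) = Zeta

Answer: Zeta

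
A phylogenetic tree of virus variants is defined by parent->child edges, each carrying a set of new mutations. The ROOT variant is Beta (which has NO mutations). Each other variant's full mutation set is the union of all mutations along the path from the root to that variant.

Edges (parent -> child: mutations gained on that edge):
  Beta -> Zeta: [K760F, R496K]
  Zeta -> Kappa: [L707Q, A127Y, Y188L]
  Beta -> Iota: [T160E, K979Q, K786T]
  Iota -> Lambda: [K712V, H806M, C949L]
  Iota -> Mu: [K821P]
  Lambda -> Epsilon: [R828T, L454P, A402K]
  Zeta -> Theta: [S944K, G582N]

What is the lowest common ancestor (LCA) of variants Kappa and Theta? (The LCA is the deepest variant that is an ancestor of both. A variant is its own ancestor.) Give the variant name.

Path from root to Kappa: Beta -> Zeta -> Kappa
  ancestors of Kappa: {Beta, Zeta, Kappa}
Path from root to Theta: Beta -> Zeta -> Theta
  ancestors of Theta: {Beta, Zeta, Theta}
Common ancestors: {Beta, Zeta}
Walk up from Theta: Theta (not in ancestors of Kappa), Zeta (in ancestors of Kappa), Beta (in ancestors of Kappa)
Deepest common ancestor (LCA) = Zeta

Answer: Zeta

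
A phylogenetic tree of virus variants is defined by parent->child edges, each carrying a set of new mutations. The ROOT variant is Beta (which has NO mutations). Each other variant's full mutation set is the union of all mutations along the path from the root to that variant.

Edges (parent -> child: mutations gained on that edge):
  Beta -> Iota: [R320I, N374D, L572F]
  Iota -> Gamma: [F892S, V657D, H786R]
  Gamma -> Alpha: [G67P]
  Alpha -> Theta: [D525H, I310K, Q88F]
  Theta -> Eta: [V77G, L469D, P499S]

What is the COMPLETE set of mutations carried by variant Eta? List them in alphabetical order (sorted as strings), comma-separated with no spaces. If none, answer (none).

At Beta: gained [] -> total []
At Iota: gained ['R320I', 'N374D', 'L572F'] -> total ['L572F', 'N374D', 'R320I']
At Gamma: gained ['F892S', 'V657D', 'H786R'] -> total ['F892S', 'H786R', 'L572F', 'N374D', 'R320I', 'V657D']
At Alpha: gained ['G67P'] -> total ['F892S', 'G67P', 'H786R', 'L572F', 'N374D', 'R320I', 'V657D']
At Theta: gained ['D525H', 'I310K', 'Q88F'] -> total ['D525H', 'F892S', 'G67P', 'H786R', 'I310K', 'L572F', 'N374D', 'Q88F', 'R320I', 'V657D']
At Eta: gained ['V77G', 'L469D', 'P499S'] -> total ['D525H', 'F892S', 'G67P', 'H786R', 'I310K', 'L469D', 'L572F', 'N374D', 'P499S', 'Q88F', 'R320I', 'V657D', 'V77G']

Answer: D525H,F892S,G67P,H786R,I310K,L469D,L572F,N374D,P499S,Q88F,R320I,V657D,V77G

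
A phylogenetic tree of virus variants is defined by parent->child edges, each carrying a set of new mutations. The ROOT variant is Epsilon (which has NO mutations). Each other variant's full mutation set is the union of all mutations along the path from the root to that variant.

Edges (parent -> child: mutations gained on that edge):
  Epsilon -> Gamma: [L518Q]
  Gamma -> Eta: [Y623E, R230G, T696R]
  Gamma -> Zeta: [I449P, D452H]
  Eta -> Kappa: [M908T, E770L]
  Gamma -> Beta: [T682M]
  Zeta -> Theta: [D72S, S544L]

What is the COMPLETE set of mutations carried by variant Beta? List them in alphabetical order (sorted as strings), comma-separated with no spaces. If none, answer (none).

Answer: L518Q,T682M

Derivation:
At Epsilon: gained [] -> total []
At Gamma: gained ['L518Q'] -> total ['L518Q']
At Beta: gained ['T682M'] -> total ['L518Q', 'T682M']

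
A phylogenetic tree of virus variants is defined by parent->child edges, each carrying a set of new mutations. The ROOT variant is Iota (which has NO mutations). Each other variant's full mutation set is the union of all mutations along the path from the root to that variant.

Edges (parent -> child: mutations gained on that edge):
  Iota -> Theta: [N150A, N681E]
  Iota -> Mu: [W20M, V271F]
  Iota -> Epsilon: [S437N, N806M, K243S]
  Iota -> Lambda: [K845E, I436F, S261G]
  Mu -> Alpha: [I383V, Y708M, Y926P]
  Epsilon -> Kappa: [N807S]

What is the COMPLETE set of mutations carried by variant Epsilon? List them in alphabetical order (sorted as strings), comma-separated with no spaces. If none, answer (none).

Answer: K243S,N806M,S437N

Derivation:
At Iota: gained [] -> total []
At Epsilon: gained ['S437N', 'N806M', 'K243S'] -> total ['K243S', 'N806M', 'S437N']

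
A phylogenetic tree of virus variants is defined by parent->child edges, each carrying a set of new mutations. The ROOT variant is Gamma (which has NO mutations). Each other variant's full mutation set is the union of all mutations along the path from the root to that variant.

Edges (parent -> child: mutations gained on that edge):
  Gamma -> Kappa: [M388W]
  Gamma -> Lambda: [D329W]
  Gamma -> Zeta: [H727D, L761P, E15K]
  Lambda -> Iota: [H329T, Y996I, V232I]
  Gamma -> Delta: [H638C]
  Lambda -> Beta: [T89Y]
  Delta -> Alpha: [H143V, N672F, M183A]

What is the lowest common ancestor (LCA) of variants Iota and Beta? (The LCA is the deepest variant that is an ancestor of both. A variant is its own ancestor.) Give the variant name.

Answer: Lambda

Derivation:
Path from root to Iota: Gamma -> Lambda -> Iota
  ancestors of Iota: {Gamma, Lambda, Iota}
Path from root to Beta: Gamma -> Lambda -> Beta
  ancestors of Beta: {Gamma, Lambda, Beta}
Common ancestors: {Gamma, Lambda}
Walk up from Beta: Beta (not in ancestors of Iota), Lambda (in ancestors of Iota), Gamma (in ancestors of Iota)
Deepest common ancestor (LCA) = Lambda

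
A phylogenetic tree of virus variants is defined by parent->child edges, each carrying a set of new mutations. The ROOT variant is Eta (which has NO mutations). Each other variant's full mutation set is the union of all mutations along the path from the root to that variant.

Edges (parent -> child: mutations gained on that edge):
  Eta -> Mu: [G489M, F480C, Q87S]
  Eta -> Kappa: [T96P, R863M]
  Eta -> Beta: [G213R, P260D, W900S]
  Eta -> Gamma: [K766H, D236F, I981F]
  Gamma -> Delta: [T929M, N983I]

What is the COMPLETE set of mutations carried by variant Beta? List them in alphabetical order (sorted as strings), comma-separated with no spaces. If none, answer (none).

Answer: G213R,P260D,W900S

Derivation:
At Eta: gained [] -> total []
At Beta: gained ['G213R', 'P260D', 'W900S'] -> total ['G213R', 'P260D', 'W900S']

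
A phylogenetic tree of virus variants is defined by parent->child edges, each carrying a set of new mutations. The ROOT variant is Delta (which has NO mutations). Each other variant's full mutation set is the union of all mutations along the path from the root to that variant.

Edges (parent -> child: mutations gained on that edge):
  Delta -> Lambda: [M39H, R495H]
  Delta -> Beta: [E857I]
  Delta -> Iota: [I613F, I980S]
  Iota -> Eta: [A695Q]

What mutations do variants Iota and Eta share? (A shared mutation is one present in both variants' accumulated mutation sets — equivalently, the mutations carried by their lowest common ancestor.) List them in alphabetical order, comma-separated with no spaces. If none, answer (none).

Accumulating mutations along path to Iota:
  At Delta: gained [] -> total []
  At Iota: gained ['I613F', 'I980S'] -> total ['I613F', 'I980S']
Mutations(Iota) = ['I613F', 'I980S']
Accumulating mutations along path to Eta:
  At Delta: gained [] -> total []
  At Iota: gained ['I613F', 'I980S'] -> total ['I613F', 'I980S']
  At Eta: gained ['A695Q'] -> total ['A695Q', 'I613F', 'I980S']
Mutations(Eta) = ['A695Q', 'I613F', 'I980S']
Intersection: ['I613F', 'I980S'] ∩ ['A695Q', 'I613F', 'I980S'] = ['I613F', 'I980S']

Answer: I613F,I980S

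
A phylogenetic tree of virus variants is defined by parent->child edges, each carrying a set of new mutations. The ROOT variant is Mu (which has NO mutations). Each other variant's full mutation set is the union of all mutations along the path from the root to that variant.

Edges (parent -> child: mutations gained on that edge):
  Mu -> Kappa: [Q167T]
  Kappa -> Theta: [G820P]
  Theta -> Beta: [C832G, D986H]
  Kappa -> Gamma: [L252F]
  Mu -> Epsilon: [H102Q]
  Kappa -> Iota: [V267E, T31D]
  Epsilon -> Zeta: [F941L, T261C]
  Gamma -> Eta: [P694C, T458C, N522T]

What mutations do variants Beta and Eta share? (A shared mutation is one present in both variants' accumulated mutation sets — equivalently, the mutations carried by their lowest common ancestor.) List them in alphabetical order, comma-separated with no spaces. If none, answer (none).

Accumulating mutations along path to Beta:
  At Mu: gained [] -> total []
  At Kappa: gained ['Q167T'] -> total ['Q167T']
  At Theta: gained ['G820P'] -> total ['G820P', 'Q167T']
  At Beta: gained ['C832G', 'D986H'] -> total ['C832G', 'D986H', 'G820P', 'Q167T']
Mutations(Beta) = ['C832G', 'D986H', 'G820P', 'Q167T']
Accumulating mutations along path to Eta:
  At Mu: gained [] -> total []
  At Kappa: gained ['Q167T'] -> total ['Q167T']
  At Gamma: gained ['L252F'] -> total ['L252F', 'Q167T']
  At Eta: gained ['P694C', 'T458C', 'N522T'] -> total ['L252F', 'N522T', 'P694C', 'Q167T', 'T458C']
Mutations(Eta) = ['L252F', 'N522T', 'P694C', 'Q167T', 'T458C']
Intersection: ['C832G', 'D986H', 'G820P', 'Q167T'] ∩ ['L252F', 'N522T', 'P694C', 'Q167T', 'T458C'] = ['Q167T']

Answer: Q167T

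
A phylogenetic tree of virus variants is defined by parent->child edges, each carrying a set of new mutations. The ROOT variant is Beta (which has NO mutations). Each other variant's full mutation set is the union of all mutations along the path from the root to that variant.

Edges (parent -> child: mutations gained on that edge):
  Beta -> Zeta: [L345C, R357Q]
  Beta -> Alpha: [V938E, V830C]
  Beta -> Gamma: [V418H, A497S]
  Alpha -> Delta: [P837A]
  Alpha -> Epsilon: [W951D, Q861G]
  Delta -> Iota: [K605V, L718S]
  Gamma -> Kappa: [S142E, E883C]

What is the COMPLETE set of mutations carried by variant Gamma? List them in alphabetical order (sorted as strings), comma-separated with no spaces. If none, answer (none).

At Beta: gained [] -> total []
At Gamma: gained ['V418H', 'A497S'] -> total ['A497S', 'V418H']

Answer: A497S,V418H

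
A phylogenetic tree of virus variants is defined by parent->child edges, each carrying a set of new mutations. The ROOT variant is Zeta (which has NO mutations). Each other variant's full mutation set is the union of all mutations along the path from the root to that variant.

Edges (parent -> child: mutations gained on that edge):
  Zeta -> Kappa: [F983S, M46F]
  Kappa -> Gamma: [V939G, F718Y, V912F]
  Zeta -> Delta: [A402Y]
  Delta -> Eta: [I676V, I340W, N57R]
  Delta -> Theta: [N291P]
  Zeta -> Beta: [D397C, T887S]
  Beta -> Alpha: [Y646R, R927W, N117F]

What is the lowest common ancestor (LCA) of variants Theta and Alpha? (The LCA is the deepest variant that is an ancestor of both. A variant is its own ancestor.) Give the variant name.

Path from root to Theta: Zeta -> Delta -> Theta
  ancestors of Theta: {Zeta, Delta, Theta}
Path from root to Alpha: Zeta -> Beta -> Alpha
  ancestors of Alpha: {Zeta, Beta, Alpha}
Common ancestors: {Zeta}
Walk up from Alpha: Alpha (not in ancestors of Theta), Beta (not in ancestors of Theta), Zeta (in ancestors of Theta)
Deepest common ancestor (LCA) = Zeta

Answer: Zeta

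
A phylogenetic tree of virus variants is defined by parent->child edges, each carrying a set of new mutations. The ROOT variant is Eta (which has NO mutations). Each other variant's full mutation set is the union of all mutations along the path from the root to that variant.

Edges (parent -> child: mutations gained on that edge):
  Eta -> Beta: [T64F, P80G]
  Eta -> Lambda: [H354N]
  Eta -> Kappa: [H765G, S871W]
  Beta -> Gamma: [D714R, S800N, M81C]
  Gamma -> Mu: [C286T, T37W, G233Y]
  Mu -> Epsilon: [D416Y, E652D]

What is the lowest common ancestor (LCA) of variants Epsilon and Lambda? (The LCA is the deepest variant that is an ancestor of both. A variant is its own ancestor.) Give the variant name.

Path from root to Epsilon: Eta -> Beta -> Gamma -> Mu -> Epsilon
  ancestors of Epsilon: {Eta, Beta, Gamma, Mu, Epsilon}
Path from root to Lambda: Eta -> Lambda
  ancestors of Lambda: {Eta, Lambda}
Common ancestors: {Eta}
Walk up from Lambda: Lambda (not in ancestors of Epsilon), Eta (in ancestors of Epsilon)
Deepest common ancestor (LCA) = Eta

Answer: Eta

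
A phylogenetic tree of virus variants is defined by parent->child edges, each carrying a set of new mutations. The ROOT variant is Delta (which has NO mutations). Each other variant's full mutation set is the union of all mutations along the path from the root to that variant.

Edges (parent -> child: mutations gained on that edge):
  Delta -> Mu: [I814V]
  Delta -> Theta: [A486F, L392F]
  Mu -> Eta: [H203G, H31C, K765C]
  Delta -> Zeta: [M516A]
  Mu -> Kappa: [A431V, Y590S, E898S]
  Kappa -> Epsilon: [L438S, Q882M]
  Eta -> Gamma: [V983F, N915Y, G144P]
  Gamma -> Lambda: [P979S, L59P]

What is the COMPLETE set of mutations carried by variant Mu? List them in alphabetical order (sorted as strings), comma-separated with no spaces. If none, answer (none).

Answer: I814V

Derivation:
At Delta: gained [] -> total []
At Mu: gained ['I814V'] -> total ['I814V']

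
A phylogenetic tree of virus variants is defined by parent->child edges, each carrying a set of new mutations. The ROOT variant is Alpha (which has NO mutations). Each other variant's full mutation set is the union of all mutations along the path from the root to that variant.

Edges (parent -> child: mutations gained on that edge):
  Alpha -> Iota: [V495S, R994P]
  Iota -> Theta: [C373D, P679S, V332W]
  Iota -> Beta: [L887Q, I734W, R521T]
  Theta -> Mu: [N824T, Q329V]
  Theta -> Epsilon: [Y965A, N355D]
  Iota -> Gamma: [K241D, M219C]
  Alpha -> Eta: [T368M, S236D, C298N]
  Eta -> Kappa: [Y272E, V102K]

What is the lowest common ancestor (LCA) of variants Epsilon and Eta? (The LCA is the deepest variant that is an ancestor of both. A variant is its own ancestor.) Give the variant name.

Path from root to Epsilon: Alpha -> Iota -> Theta -> Epsilon
  ancestors of Epsilon: {Alpha, Iota, Theta, Epsilon}
Path from root to Eta: Alpha -> Eta
  ancestors of Eta: {Alpha, Eta}
Common ancestors: {Alpha}
Walk up from Eta: Eta (not in ancestors of Epsilon), Alpha (in ancestors of Epsilon)
Deepest common ancestor (LCA) = Alpha

Answer: Alpha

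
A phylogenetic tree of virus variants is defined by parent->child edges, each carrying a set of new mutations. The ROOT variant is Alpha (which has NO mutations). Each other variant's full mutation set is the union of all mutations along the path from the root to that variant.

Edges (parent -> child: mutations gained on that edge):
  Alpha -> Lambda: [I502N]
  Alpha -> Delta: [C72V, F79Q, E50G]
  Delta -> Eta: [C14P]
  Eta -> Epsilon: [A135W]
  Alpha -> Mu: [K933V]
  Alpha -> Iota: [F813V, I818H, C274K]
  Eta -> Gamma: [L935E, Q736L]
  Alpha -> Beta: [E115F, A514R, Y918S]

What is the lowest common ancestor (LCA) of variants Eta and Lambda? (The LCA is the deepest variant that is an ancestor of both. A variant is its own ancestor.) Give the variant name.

Path from root to Eta: Alpha -> Delta -> Eta
  ancestors of Eta: {Alpha, Delta, Eta}
Path from root to Lambda: Alpha -> Lambda
  ancestors of Lambda: {Alpha, Lambda}
Common ancestors: {Alpha}
Walk up from Lambda: Lambda (not in ancestors of Eta), Alpha (in ancestors of Eta)
Deepest common ancestor (LCA) = Alpha

Answer: Alpha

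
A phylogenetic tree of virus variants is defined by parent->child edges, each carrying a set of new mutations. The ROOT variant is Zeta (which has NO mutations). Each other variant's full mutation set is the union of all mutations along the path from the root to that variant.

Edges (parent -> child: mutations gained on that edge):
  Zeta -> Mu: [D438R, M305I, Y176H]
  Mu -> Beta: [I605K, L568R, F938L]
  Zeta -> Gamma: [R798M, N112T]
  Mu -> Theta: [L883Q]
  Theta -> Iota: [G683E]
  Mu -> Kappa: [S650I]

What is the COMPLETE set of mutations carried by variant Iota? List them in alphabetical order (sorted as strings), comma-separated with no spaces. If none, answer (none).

Answer: D438R,G683E,L883Q,M305I,Y176H

Derivation:
At Zeta: gained [] -> total []
At Mu: gained ['D438R', 'M305I', 'Y176H'] -> total ['D438R', 'M305I', 'Y176H']
At Theta: gained ['L883Q'] -> total ['D438R', 'L883Q', 'M305I', 'Y176H']
At Iota: gained ['G683E'] -> total ['D438R', 'G683E', 'L883Q', 'M305I', 'Y176H']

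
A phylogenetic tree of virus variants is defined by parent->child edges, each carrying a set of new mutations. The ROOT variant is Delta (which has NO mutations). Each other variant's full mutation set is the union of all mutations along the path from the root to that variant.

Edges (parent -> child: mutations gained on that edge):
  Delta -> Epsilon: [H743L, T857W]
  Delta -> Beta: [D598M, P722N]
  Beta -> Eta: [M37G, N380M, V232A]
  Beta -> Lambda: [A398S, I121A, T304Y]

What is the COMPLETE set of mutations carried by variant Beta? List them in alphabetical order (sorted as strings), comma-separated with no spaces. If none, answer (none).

At Delta: gained [] -> total []
At Beta: gained ['D598M', 'P722N'] -> total ['D598M', 'P722N']

Answer: D598M,P722N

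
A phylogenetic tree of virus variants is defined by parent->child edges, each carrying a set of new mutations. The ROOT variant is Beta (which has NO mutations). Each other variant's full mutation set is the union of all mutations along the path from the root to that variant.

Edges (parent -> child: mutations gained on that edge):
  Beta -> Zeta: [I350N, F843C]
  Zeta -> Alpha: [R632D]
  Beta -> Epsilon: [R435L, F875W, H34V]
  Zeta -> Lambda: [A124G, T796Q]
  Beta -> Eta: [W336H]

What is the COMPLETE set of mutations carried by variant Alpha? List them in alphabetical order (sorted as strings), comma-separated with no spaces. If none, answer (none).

Answer: F843C,I350N,R632D

Derivation:
At Beta: gained [] -> total []
At Zeta: gained ['I350N', 'F843C'] -> total ['F843C', 'I350N']
At Alpha: gained ['R632D'] -> total ['F843C', 'I350N', 'R632D']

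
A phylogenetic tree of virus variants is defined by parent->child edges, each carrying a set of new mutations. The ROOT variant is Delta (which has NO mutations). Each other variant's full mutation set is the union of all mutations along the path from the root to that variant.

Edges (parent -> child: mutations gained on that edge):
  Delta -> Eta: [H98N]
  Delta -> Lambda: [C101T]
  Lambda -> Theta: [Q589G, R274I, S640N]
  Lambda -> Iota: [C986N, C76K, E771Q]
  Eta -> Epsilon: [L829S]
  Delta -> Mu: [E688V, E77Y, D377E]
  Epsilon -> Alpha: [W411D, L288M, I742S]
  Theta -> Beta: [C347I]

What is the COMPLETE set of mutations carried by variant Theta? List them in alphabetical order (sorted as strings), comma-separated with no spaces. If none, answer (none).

At Delta: gained [] -> total []
At Lambda: gained ['C101T'] -> total ['C101T']
At Theta: gained ['Q589G', 'R274I', 'S640N'] -> total ['C101T', 'Q589G', 'R274I', 'S640N']

Answer: C101T,Q589G,R274I,S640N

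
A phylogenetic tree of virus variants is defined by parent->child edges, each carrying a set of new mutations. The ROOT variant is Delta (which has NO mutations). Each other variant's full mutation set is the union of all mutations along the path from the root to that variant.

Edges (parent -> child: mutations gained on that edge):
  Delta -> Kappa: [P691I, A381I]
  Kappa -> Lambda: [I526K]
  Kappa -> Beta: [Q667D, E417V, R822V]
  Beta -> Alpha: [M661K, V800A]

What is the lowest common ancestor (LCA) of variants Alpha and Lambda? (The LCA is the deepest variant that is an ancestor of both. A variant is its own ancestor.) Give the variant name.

Answer: Kappa

Derivation:
Path from root to Alpha: Delta -> Kappa -> Beta -> Alpha
  ancestors of Alpha: {Delta, Kappa, Beta, Alpha}
Path from root to Lambda: Delta -> Kappa -> Lambda
  ancestors of Lambda: {Delta, Kappa, Lambda}
Common ancestors: {Delta, Kappa}
Walk up from Lambda: Lambda (not in ancestors of Alpha), Kappa (in ancestors of Alpha), Delta (in ancestors of Alpha)
Deepest common ancestor (LCA) = Kappa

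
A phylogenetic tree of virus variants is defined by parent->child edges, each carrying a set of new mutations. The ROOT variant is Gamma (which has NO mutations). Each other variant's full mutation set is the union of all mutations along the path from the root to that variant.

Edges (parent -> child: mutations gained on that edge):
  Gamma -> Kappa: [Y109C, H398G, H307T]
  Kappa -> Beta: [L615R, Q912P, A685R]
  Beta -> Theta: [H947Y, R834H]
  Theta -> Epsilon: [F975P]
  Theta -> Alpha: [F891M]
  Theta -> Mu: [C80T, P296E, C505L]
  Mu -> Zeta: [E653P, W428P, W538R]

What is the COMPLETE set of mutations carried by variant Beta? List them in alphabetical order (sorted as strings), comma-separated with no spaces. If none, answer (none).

Answer: A685R,H307T,H398G,L615R,Q912P,Y109C

Derivation:
At Gamma: gained [] -> total []
At Kappa: gained ['Y109C', 'H398G', 'H307T'] -> total ['H307T', 'H398G', 'Y109C']
At Beta: gained ['L615R', 'Q912P', 'A685R'] -> total ['A685R', 'H307T', 'H398G', 'L615R', 'Q912P', 'Y109C']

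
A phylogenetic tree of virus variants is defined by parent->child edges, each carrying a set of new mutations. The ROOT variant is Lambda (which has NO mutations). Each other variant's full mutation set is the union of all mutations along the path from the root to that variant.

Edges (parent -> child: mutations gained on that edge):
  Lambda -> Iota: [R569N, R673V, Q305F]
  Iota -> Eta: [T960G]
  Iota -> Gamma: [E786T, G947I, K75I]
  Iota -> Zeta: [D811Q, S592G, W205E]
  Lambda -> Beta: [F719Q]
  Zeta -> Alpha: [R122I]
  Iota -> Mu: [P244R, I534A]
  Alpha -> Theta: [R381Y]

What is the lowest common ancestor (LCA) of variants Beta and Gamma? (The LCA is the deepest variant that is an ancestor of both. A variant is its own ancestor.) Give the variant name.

Answer: Lambda

Derivation:
Path from root to Beta: Lambda -> Beta
  ancestors of Beta: {Lambda, Beta}
Path from root to Gamma: Lambda -> Iota -> Gamma
  ancestors of Gamma: {Lambda, Iota, Gamma}
Common ancestors: {Lambda}
Walk up from Gamma: Gamma (not in ancestors of Beta), Iota (not in ancestors of Beta), Lambda (in ancestors of Beta)
Deepest common ancestor (LCA) = Lambda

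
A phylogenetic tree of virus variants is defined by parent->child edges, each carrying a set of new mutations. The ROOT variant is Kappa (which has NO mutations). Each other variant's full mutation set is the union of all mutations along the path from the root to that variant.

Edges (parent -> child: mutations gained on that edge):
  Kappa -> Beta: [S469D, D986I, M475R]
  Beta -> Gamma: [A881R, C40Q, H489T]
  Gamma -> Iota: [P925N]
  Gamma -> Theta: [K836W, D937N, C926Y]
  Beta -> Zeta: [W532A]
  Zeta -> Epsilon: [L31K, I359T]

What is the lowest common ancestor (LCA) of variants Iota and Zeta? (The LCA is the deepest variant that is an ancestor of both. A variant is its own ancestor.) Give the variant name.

Path from root to Iota: Kappa -> Beta -> Gamma -> Iota
  ancestors of Iota: {Kappa, Beta, Gamma, Iota}
Path from root to Zeta: Kappa -> Beta -> Zeta
  ancestors of Zeta: {Kappa, Beta, Zeta}
Common ancestors: {Kappa, Beta}
Walk up from Zeta: Zeta (not in ancestors of Iota), Beta (in ancestors of Iota), Kappa (in ancestors of Iota)
Deepest common ancestor (LCA) = Beta

Answer: Beta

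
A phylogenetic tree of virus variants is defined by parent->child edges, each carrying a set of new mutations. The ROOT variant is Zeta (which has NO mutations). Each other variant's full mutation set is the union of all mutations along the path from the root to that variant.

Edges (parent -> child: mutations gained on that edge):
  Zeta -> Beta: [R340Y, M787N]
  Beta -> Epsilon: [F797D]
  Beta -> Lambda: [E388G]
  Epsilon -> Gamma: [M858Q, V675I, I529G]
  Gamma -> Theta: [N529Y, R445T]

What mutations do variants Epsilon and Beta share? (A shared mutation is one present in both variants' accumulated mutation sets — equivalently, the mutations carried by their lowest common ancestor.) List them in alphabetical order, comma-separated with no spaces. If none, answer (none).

Accumulating mutations along path to Epsilon:
  At Zeta: gained [] -> total []
  At Beta: gained ['R340Y', 'M787N'] -> total ['M787N', 'R340Y']
  At Epsilon: gained ['F797D'] -> total ['F797D', 'M787N', 'R340Y']
Mutations(Epsilon) = ['F797D', 'M787N', 'R340Y']
Accumulating mutations along path to Beta:
  At Zeta: gained [] -> total []
  At Beta: gained ['R340Y', 'M787N'] -> total ['M787N', 'R340Y']
Mutations(Beta) = ['M787N', 'R340Y']
Intersection: ['F797D', 'M787N', 'R340Y'] ∩ ['M787N', 'R340Y'] = ['M787N', 'R340Y']

Answer: M787N,R340Y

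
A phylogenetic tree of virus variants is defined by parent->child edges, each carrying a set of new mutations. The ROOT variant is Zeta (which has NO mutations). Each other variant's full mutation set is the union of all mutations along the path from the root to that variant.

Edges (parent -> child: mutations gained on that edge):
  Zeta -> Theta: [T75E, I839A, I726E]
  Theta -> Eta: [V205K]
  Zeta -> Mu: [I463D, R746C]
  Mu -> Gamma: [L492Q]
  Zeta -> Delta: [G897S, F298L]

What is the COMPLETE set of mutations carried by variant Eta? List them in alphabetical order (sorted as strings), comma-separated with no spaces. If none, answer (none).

Answer: I726E,I839A,T75E,V205K

Derivation:
At Zeta: gained [] -> total []
At Theta: gained ['T75E', 'I839A', 'I726E'] -> total ['I726E', 'I839A', 'T75E']
At Eta: gained ['V205K'] -> total ['I726E', 'I839A', 'T75E', 'V205K']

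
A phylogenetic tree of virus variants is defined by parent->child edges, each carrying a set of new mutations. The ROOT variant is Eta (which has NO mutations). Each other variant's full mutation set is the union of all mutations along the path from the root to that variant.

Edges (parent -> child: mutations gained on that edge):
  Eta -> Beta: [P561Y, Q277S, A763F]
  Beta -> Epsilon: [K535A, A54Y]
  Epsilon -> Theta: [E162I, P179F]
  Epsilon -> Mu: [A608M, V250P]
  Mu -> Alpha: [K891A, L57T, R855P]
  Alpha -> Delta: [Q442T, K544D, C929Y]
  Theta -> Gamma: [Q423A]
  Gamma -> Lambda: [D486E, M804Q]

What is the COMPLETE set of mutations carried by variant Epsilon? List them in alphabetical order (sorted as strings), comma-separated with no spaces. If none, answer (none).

At Eta: gained [] -> total []
At Beta: gained ['P561Y', 'Q277S', 'A763F'] -> total ['A763F', 'P561Y', 'Q277S']
At Epsilon: gained ['K535A', 'A54Y'] -> total ['A54Y', 'A763F', 'K535A', 'P561Y', 'Q277S']

Answer: A54Y,A763F,K535A,P561Y,Q277S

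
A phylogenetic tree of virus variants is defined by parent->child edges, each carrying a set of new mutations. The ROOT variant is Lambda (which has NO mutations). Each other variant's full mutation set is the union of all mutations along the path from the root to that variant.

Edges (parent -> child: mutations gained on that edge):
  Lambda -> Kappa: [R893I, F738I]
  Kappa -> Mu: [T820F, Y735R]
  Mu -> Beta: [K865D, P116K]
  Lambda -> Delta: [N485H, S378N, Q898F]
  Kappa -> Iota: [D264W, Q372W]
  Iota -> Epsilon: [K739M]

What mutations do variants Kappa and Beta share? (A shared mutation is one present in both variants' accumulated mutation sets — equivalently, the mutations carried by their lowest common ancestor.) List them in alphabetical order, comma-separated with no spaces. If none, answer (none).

Accumulating mutations along path to Kappa:
  At Lambda: gained [] -> total []
  At Kappa: gained ['R893I', 'F738I'] -> total ['F738I', 'R893I']
Mutations(Kappa) = ['F738I', 'R893I']
Accumulating mutations along path to Beta:
  At Lambda: gained [] -> total []
  At Kappa: gained ['R893I', 'F738I'] -> total ['F738I', 'R893I']
  At Mu: gained ['T820F', 'Y735R'] -> total ['F738I', 'R893I', 'T820F', 'Y735R']
  At Beta: gained ['K865D', 'P116K'] -> total ['F738I', 'K865D', 'P116K', 'R893I', 'T820F', 'Y735R']
Mutations(Beta) = ['F738I', 'K865D', 'P116K', 'R893I', 'T820F', 'Y735R']
Intersection: ['F738I', 'R893I'] ∩ ['F738I', 'K865D', 'P116K', 'R893I', 'T820F', 'Y735R'] = ['F738I', 'R893I']

Answer: F738I,R893I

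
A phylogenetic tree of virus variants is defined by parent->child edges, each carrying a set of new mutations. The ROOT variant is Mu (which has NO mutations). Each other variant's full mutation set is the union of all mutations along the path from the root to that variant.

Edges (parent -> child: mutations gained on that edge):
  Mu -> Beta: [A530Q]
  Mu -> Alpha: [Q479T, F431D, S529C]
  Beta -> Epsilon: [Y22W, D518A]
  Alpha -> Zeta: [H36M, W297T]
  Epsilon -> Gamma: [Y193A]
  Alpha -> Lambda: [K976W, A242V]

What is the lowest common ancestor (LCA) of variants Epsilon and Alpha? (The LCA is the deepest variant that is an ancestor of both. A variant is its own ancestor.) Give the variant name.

Answer: Mu

Derivation:
Path from root to Epsilon: Mu -> Beta -> Epsilon
  ancestors of Epsilon: {Mu, Beta, Epsilon}
Path from root to Alpha: Mu -> Alpha
  ancestors of Alpha: {Mu, Alpha}
Common ancestors: {Mu}
Walk up from Alpha: Alpha (not in ancestors of Epsilon), Mu (in ancestors of Epsilon)
Deepest common ancestor (LCA) = Mu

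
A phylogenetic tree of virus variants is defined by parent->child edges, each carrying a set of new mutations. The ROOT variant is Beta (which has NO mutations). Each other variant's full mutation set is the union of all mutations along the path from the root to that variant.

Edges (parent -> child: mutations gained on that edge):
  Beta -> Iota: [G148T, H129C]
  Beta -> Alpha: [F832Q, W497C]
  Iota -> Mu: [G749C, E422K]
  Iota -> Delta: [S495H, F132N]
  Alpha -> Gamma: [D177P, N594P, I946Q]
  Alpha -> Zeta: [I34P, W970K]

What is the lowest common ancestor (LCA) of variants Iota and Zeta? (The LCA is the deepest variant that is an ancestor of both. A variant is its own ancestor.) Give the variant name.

Answer: Beta

Derivation:
Path from root to Iota: Beta -> Iota
  ancestors of Iota: {Beta, Iota}
Path from root to Zeta: Beta -> Alpha -> Zeta
  ancestors of Zeta: {Beta, Alpha, Zeta}
Common ancestors: {Beta}
Walk up from Zeta: Zeta (not in ancestors of Iota), Alpha (not in ancestors of Iota), Beta (in ancestors of Iota)
Deepest common ancestor (LCA) = Beta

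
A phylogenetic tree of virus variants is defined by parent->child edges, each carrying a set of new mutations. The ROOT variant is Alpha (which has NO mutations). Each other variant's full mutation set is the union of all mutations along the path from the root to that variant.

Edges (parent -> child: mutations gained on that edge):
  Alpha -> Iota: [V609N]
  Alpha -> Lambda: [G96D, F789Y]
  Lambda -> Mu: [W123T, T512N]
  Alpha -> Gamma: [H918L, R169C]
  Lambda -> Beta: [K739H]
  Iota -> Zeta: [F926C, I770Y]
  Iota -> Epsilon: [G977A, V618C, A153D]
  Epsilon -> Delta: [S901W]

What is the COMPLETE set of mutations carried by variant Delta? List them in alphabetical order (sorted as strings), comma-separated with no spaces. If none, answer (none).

Answer: A153D,G977A,S901W,V609N,V618C

Derivation:
At Alpha: gained [] -> total []
At Iota: gained ['V609N'] -> total ['V609N']
At Epsilon: gained ['G977A', 'V618C', 'A153D'] -> total ['A153D', 'G977A', 'V609N', 'V618C']
At Delta: gained ['S901W'] -> total ['A153D', 'G977A', 'S901W', 'V609N', 'V618C']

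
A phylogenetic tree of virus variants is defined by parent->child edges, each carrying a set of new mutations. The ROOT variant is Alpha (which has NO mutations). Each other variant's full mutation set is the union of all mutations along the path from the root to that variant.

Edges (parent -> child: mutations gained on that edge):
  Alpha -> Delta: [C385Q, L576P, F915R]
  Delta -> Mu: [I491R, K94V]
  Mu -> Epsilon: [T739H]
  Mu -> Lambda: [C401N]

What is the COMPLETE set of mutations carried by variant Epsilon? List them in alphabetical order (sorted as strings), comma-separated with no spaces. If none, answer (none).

Answer: C385Q,F915R,I491R,K94V,L576P,T739H

Derivation:
At Alpha: gained [] -> total []
At Delta: gained ['C385Q', 'L576P', 'F915R'] -> total ['C385Q', 'F915R', 'L576P']
At Mu: gained ['I491R', 'K94V'] -> total ['C385Q', 'F915R', 'I491R', 'K94V', 'L576P']
At Epsilon: gained ['T739H'] -> total ['C385Q', 'F915R', 'I491R', 'K94V', 'L576P', 'T739H']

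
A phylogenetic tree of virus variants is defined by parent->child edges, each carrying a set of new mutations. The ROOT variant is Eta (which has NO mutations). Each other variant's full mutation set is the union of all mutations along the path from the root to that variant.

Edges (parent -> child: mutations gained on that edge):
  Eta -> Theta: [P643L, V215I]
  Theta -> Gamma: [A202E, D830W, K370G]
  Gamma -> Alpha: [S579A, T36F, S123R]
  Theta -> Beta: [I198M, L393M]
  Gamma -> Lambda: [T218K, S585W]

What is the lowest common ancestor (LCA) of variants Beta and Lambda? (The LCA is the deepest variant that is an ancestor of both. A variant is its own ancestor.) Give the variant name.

Answer: Theta

Derivation:
Path from root to Beta: Eta -> Theta -> Beta
  ancestors of Beta: {Eta, Theta, Beta}
Path from root to Lambda: Eta -> Theta -> Gamma -> Lambda
  ancestors of Lambda: {Eta, Theta, Gamma, Lambda}
Common ancestors: {Eta, Theta}
Walk up from Lambda: Lambda (not in ancestors of Beta), Gamma (not in ancestors of Beta), Theta (in ancestors of Beta), Eta (in ancestors of Beta)
Deepest common ancestor (LCA) = Theta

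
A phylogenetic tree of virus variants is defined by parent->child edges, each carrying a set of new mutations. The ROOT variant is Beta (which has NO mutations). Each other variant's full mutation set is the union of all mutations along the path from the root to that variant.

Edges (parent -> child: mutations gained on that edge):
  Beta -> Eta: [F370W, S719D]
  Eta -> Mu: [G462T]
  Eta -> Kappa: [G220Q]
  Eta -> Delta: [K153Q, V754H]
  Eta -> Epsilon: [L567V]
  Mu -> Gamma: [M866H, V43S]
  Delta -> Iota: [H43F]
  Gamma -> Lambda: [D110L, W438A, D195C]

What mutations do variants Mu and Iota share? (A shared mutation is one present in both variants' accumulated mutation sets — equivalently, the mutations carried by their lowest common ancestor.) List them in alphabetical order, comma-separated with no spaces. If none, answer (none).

Accumulating mutations along path to Mu:
  At Beta: gained [] -> total []
  At Eta: gained ['F370W', 'S719D'] -> total ['F370W', 'S719D']
  At Mu: gained ['G462T'] -> total ['F370W', 'G462T', 'S719D']
Mutations(Mu) = ['F370W', 'G462T', 'S719D']
Accumulating mutations along path to Iota:
  At Beta: gained [] -> total []
  At Eta: gained ['F370W', 'S719D'] -> total ['F370W', 'S719D']
  At Delta: gained ['K153Q', 'V754H'] -> total ['F370W', 'K153Q', 'S719D', 'V754H']
  At Iota: gained ['H43F'] -> total ['F370W', 'H43F', 'K153Q', 'S719D', 'V754H']
Mutations(Iota) = ['F370W', 'H43F', 'K153Q', 'S719D', 'V754H']
Intersection: ['F370W', 'G462T', 'S719D'] ∩ ['F370W', 'H43F', 'K153Q', 'S719D', 'V754H'] = ['F370W', 'S719D']

Answer: F370W,S719D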